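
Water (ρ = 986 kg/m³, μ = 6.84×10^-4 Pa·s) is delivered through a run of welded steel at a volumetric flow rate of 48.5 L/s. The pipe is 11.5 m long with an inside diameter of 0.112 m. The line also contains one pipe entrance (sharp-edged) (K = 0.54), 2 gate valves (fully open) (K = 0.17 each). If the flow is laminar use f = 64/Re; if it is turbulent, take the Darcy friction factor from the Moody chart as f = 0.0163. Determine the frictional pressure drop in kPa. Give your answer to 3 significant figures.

Q = 48.5 L/s = 48.5/1000 = 0.0485 m³/s.
Cross-sectional area A = πD²/4 = π(0.112)²/4 = 0.009852 m²; mean velocity V = Q/A = 0.0485/0.009852 = 4.923 m/s.
Reynolds number Re = ρVD/μ = 986 · 4.923 · 0.112 / 0.000684 = 7.948e+05.
Re > 4000 → turbulent; use the Moody-chart value f = 0.0163.
Total minor-loss coefficient ΣK = 1·0.54 + 2·0.17 = 0.88.
ΔP = [f·L/D + ΣK]·(ρV²/2) = [0.0163·11.5/0.112 + 0.88]·(986·4.923²/2) = [1.674 + 0.88]·1.195e+04 = 3.051e+04 Pa.
ΔP = 3.051e+04 Pa = 30.5 kPa.

ΔP ≈ 30.5 kPa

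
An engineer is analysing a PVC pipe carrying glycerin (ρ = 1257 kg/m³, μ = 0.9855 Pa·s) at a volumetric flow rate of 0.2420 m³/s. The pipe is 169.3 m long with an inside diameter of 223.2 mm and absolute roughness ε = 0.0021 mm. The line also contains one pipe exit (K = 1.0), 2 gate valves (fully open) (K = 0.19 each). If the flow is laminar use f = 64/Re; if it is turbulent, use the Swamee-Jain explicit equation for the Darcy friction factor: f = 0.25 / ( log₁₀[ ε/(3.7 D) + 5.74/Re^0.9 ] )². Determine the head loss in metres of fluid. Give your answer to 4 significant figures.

h_f ≈ 56.44 m

Cross-sectional area A = πD²/4 = π(0.2232)²/4 = 0.03913 m²; mean velocity V = Q/A = 0.242/0.03913 = 6.185 m/s.
Reynolds number Re = ρVD/μ = 1257 · 6.185 · 0.2232 / 0.986 = 1761.
Re < 2300 → laminar flow, so f = 64/Re = 64/1761 = 0.03635 (the turbulent correlation is not needed).
Total minor-loss coefficient ΣK = 1·1 + 2·0.19 = 1.38.
ΔP = [f·L/D + ΣK]·(ρV²/2) = [0.03635·169.3/0.2232 + 1.38]·(1257·6.185²/2) = [27.57 + 1.38]·2.404e+04 = 6.96e+05 Pa.
Head loss h_f = ΔP/(ρg) = 6.96e+05/(1257·9.81) = 56.44 m.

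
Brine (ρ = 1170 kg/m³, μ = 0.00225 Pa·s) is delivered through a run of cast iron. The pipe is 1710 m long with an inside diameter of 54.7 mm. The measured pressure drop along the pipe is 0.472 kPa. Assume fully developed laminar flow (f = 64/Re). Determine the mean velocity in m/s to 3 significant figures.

For laminar flow, f = 64/Re with Re = ρVD/μ, so Darcy-Weisbach reduces to ΔP = 32μLV/D². Solving for V: V = ΔP·D²/(32μL) = 472·(0.0547)²/(32·0.00225·1710) = 0.01147 m/s.
Check: Re = ρVD/μ = 1170·0.01147·0.0547/0.00225 = 326.3 < 2300, so the laminar assumption holds.

V ≈ 0.0115 m/s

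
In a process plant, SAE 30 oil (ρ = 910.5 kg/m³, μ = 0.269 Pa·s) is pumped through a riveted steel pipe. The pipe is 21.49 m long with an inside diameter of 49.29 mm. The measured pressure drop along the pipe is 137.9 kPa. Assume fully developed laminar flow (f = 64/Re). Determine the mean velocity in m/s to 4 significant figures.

V ≈ 1.811 m/s

For laminar flow, f = 64/Re with Re = ρVD/μ, so Darcy-Weisbach reduces to ΔP = 32μLV/D². Solving for V: V = ΔP·D²/(32μL) = 1.379e+05·(0.04929)²/(32·0.269·21.49) = 1.811 m/s.
Check: Re = ρVD/μ = 910.5·1.811·0.04929/0.269 = 302.2 < 2300, so the laminar assumption holds.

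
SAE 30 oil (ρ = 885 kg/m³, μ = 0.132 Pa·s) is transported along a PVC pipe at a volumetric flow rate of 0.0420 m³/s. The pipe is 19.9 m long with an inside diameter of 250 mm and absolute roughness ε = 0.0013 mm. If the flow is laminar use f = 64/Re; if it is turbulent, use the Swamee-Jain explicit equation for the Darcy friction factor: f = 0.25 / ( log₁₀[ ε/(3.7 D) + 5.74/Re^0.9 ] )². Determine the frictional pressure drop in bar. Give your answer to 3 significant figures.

Cross-sectional area A = πD²/4 = π(0.25)²/4 = 0.04909 m²; mean velocity V = Q/A = 0.042/0.04909 = 0.8556 m/s.
Reynolds number Re = ρVD/μ = 885 · 0.8556 · 0.25 / 0.132 = 1434.
Re < 2300 → laminar flow, so f = 64/Re = 64/1434 = 0.04463 (the turbulent correlation is not needed).
Darcy-Weisbach: ΔP = f(L/D)(ρV²/2) = 0.04463·(19.9/0.25)·(885·0.8556²/2) = 0.04463·79.6·323.9 = 1151 Pa.
ΔP = 1151 Pa = 0.0115 bar.

ΔP ≈ 0.0115 bar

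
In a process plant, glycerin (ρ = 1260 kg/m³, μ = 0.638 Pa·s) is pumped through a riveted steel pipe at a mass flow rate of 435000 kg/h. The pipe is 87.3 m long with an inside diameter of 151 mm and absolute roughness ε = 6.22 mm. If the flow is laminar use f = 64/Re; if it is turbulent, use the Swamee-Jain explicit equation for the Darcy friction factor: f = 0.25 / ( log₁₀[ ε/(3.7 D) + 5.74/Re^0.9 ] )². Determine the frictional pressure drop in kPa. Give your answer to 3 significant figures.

ΔP ≈ 419 kPa

ṁ = 435000 kg/h = 435000/3600 = 120.8 kg/s.
A = πD²/4 = π(0.151)²/4 = 0.01791 m²; mean velocity V = ṁ/(ρA) = 120.8/(1260 · 0.01791) = 5.355 m/s.
Reynolds number Re = ρVD/μ = 1260 · 5.355 · 0.151 / 0.638 = 1597.
Re < 2300 → laminar flow, so f = 64/Re = 64/1597 = 0.04008 (the turbulent correlation is not needed).
Darcy-Weisbach: ΔP = f(L/D)(ρV²/2) = 0.04008·(87.3/0.151)·(1260·5.355²/2) = 0.04008·578.1·1.807e+04 = 4.186e+05 Pa.
ΔP = 4.186e+05 Pa = 419 kPa.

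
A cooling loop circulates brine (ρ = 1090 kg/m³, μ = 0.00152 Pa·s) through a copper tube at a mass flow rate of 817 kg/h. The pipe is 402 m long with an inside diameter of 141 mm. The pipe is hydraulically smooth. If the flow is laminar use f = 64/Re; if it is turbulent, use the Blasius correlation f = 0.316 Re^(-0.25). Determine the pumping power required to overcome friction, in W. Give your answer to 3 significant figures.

ṁ = 817 kg/h = 817/3600 = 0.2269 kg/s.
A = πD²/4 = π(0.141)²/4 = 0.01561 m²; mean velocity V = ṁ/(ρA) = 0.2269/(1090 · 0.01561) = 0.01333 m/s.
Reynolds number Re = ρVD/μ = 1090 · 0.01333 · 0.141 / 0.00152 = 1348.
Re < 2300 → laminar flow, so f = 64/Re = 64/1348 = 0.04747 (the turbulent correlation is not needed).
Darcy-Weisbach: ΔP = f(L/D)(ρV²/2) = 0.04747·(402/0.141)·(1090·0.01333²/2) = 0.04747·2851·0.0969 = 13.11 Pa.
Q = ṁ/ρ = 0.2269/1090 = 0.0002082 m³/s.
Pumping power P = QΔP = 0.0002082·13.11 = 0.002730 W = 0.00273 W.

P ≈ 0.00273 W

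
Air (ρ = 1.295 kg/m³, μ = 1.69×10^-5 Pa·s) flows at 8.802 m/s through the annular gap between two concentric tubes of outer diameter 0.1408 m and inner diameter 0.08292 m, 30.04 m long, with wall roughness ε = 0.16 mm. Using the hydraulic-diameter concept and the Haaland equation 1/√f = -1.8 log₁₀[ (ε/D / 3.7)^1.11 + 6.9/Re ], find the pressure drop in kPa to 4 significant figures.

ΔP ≈ 0.7433 kPa

Hydraulic diameter D_h = 4A/P = D_o - D_i = 0.1408 - 0.08292 = 0.05788 m.
Re = ρVD_h/μ = 1.295·8.802·0.05788/1.69e-05 = 3.904e+04.
ε/D_h = 0.00016/0.05788 = 0.00276; Haaland gives 1/√f = -1.8 log₁₀[0.000338+0.000177] = 5.918, so f = 0.02855.
ΔP = f(L/D_h)(ρV²/2) = 0.02855·30.04/0.05788·50.17 = 743.3 Pa.
ΔP = 0.7433 kPa.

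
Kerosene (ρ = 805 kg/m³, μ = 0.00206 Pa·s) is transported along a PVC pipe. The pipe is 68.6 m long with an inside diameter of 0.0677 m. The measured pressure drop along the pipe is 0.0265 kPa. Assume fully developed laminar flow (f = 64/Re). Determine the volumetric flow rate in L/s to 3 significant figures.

Q ≈ 0.0967 L/s

For laminar flow, f = 64/Re with Re = ρVD/μ, so Darcy-Weisbach reduces to ΔP = 32μLV/D². Solving for V: V = ΔP·D²/(32μL) = 26.5·(0.0677)²/(32·0.00206·68.6) = 0.02686 m/s.
Check: Re = ρVD/μ = 805·0.02686·0.0677/0.00206 = 710.6 < 2300, so the laminar assumption holds.
Q = V·A = 0.02686·(π/4·0.0677²) = 9.668e-05 m³/s = 0.0967 L/s.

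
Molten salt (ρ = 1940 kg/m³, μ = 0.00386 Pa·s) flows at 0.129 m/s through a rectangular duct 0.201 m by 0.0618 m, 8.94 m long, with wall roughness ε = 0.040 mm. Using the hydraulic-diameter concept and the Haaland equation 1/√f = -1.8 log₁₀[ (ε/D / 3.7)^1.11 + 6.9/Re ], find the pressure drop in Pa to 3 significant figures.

ΔP ≈ 54.8 Pa

Hydraulic diameter D_h = 4A/P = 4·(0.201·0.0618)/(2·(0.201+0.0618)) = 0.04969/0.5256 = 0.09453 m.
Re = ρVD_h/μ = 1940·0.129·0.09453/0.00386 = 6129.
ε/D_h = 4e-05/0.09453 = 0.000423; Haaland gives 1/√f = -1.8 log₁₀[4.21e-05+0.00113] = 5.279, so f = 0.03589.
ΔP = f(L/D_h)(ρV²/2) = 0.03589·8.94/0.09453·16.14 = 54.78 Pa.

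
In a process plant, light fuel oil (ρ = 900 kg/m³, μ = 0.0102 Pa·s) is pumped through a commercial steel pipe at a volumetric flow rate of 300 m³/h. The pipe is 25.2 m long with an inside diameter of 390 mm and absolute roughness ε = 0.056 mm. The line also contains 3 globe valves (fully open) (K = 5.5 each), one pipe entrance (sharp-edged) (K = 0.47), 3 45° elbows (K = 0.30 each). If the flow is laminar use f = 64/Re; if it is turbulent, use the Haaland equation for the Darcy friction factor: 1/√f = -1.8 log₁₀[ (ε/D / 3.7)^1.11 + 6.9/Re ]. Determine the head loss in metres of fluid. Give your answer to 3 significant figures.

h_f ≈ 0.483 m

Q = 300 m³/h = 300/3600 = 0.08333 m³/s.
Cross-sectional area A = πD²/4 = π(0.39)²/4 = 0.1195 m²; mean velocity V = Q/A = 0.08333/0.1195 = 0.6976 m/s.
Reynolds number Re = ρVD/μ = 900 · 0.6976 · 0.39 / 0.0102 = 2.401e+04.
Re > 4000 → turbulent. Relative roughness ε/D = 5.6e-05/0.39 = 0.000144. Haaland: 1/√f = -1.8 log₁₀[(0.000144/3.7)^1.11 + 6.9/2.401e+04] = -1.8 log₁₀[1.27e-05 + 0.000287] = 6.341, so f = 0.02487.
Total minor-loss coefficient ΣK = 3·5.5 + 1·0.47 + 3·0.3 = 17.9.
ΔP = [f·L/D + ΣK]·(ρV²/2) = [0.02487·25.2/0.39 + 17.9]·(900·0.6976²/2) = [1.607 + 17.9]·219 = 4265 Pa.
Head loss h_f = ΔP/(ρg) = 4265/(900·9.81) = 0.483 m.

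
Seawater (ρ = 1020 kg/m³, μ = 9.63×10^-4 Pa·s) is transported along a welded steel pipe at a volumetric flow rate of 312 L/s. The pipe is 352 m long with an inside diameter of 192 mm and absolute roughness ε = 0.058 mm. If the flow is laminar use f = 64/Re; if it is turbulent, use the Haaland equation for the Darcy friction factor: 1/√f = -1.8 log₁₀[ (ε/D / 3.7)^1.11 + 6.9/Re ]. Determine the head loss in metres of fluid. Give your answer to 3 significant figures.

Q = 312 L/s = 312/1000 = 0.312 m³/s.
Cross-sectional area A = πD²/4 = π(0.192)²/4 = 0.02895 m²; mean velocity V = Q/A = 0.312/0.02895 = 10.78 m/s.
Reynolds number Re = ρVD/μ = 1020 · 10.78 · 0.192 / 0.000963 = 2.191e+06.
Re > 4000 → turbulent. Relative roughness ε/D = 5.8e-05/0.192 = 0.000302. Haaland: 1/√f = -1.8 log₁₀[(0.000302/3.7)^1.11 + 6.9/2.191e+06] = -1.8 log₁₀[2.9e-05 + 3.15e-06] = 8.087, so f = 0.01529.
Darcy-Weisbach: ΔP = f(L/D)(ρV²/2) = 0.01529·(352/0.192)·(1020·10.78²/2) = 0.01529·1833·5.922e+04 = 1.66e+06 Pa.
Head loss h_f = ΔP/(ρg) = 1.66e+06/(1020·9.81) = 166 m.

h_f ≈ 166 m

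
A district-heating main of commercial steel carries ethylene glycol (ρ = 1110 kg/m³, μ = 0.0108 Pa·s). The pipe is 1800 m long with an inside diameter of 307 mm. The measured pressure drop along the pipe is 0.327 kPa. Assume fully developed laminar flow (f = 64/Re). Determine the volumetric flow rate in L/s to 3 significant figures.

For laminar flow, f = 64/Re with Re = ρVD/μ, so Darcy-Weisbach reduces to ΔP = 32μLV/D². Solving for V: V = ΔP·D²/(32μL) = 327·(0.307)²/(32·0.0108·1800) = 0.04954 m/s.
Check: Re = ρVD/μ = 1110·0.04954·0.307/0.0108 = 1563 < 2300, so the laminar assumption holds.
Q = V·A = 0.04954·(π/4·0.307²) = 0.003667 m³/s = 3.67 L/s.

Q ≈ 3.67 L/s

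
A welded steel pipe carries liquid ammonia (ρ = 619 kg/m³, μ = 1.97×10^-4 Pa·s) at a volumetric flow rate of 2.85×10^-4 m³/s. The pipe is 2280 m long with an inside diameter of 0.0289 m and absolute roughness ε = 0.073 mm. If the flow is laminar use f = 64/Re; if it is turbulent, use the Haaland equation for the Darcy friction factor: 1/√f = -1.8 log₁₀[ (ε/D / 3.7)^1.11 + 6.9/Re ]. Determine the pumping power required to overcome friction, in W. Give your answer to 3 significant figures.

P ≈ 36.8 W

Cross-sectional area A = πD²/4 = π(0.0289)²/4 = 0.000656 m²; mean velocity V = Q/A = 0.000285/0.000656 = 0.4345 m/s.
Reynolds number Re = ρVD/μ = 619 · 0.4345 · 0.0289 / 0.000197 = 3.945e+04.
Re > 4000 → turbulent. Relative roughness ε/D = 7.3e-05/0.0289 = 0.00253. Haaland: 1/√f = -1.8 log₁₀[(0.00253/3.7)^1.11 + 6.9/3.945e+04] = -1.8 log₁₀[0.000306 + 0.000175] = 5.972, so f = 0.02804.
Darcy-Weisbach: ΔP = f(L/D)(ρV²/2) = 0.02804·(2280/0.0289)·(619·0.4345²/2) = 0.02804·7.889e+04·58.42 = 1.292e+05 Pa.
Pumping power P = QΔP = 0.000285·1.292e+05 = 36.83 W = 36.8 W.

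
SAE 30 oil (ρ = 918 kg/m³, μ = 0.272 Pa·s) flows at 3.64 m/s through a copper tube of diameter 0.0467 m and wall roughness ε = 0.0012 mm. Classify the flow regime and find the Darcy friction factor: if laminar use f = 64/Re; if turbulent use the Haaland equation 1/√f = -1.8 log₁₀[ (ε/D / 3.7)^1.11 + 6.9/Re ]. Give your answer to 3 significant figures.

f ≈ 0.112

Re = ρVD/μ = 918·3.64·0.0467/0.272 = 573.7.
Re < 2300 → laminar, so f = 64/Re = 0.1116 (roughness is irrelevant in laminar flow).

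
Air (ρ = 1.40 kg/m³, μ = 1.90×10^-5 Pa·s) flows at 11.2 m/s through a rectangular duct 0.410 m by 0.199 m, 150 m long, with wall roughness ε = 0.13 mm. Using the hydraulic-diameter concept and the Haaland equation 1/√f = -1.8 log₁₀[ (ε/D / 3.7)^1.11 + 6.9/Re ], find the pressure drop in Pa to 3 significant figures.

ΔP ≈ 905 Pa

Hydraulic diameter D_h = 4A/P = 4·(0.41·0.199)/(2·(0.41+0.199)) = 0.3264/1.218 = 0.2679 m.
Re = ρVD_h/μ = 1.4·11.2·0.2679/1.9e-05 = 2.211e+05.
ε/D_h = 0.00013/0.2679 = 0.000485; Haaland gives 1/√f = -1.8 log₁₀[4.9e-05+3.12e-05] = 7.372, so f = 0.0184.
ΔP = f(L/D_h)(ρV²/2) = 0.0184·150/0.2679·87.81 = 904.5 Pa.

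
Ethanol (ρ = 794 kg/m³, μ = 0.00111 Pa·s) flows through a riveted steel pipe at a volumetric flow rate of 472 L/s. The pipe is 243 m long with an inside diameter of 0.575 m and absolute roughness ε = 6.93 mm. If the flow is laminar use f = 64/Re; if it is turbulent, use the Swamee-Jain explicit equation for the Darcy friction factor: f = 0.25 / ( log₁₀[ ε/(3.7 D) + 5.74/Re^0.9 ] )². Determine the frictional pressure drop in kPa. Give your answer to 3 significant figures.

ΔP ≈ 22.5 kPa

Q = 472 L/s = 472/1000 = 0.472 m³/s.
Cross-sectional area A = πD²/4 = π(0.575)²/4 = 0.2597 m²; mean velocity V = Q/A = 0.472/0.2597 = 1.818 m/s.
Reynolds number Re = ρVD/μ = 794 · 1.818 · 0.575 / 0.00111 = 7.476e+05.
Re > 4000 → turbulent. Relative roughness ε/D = 0.00693/0.575 = 0.0121. Swamee-Jain: f = 0.25/(log₁₀[0.0121/3.7 + 5.74/7.476e+05^0.9])² = 0.25/(log₁₀[0.00326 + 2.97e-05])² = 0.25/(-2.483)² = 0.04054.
Darcy-Weisbach: ΔP = f(L/D)(ρV²/2) = 0.04054·(243/0.575)·(794·1.818²/2) = 0.04054·422.6·1312 = 2.247e+04 Pa.
ΔP = 2.247e+04 Pa = 22.5 kPa.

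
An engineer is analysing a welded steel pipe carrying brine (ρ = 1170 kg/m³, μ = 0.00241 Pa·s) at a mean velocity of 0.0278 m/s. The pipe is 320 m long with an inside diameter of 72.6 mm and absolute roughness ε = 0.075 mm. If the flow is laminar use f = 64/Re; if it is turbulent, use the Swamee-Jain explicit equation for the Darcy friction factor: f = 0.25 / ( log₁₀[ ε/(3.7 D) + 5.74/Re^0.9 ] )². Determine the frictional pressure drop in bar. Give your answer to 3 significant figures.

ΔP ≈ 0.00130 bar

Reynolds number Re = ρVD/μ = 1170 · 0.0278 · 0.0726 / 0.00241 = 979.8.
Re < 2300 → laminar flow, so f = 64/Re = 64/979.8 = 0.06532 (the turbulent correlation is not needed).
Darcy-Weisbach: ΔP = f(L/D)(ρV²/2) = 0.06532·(320/0.0726)·(1170·0.0278²/2) = 0.06532·4408·0.4521 = 130.2 Pa.
ΔP = 130.2 Pa = 0.00130 bar.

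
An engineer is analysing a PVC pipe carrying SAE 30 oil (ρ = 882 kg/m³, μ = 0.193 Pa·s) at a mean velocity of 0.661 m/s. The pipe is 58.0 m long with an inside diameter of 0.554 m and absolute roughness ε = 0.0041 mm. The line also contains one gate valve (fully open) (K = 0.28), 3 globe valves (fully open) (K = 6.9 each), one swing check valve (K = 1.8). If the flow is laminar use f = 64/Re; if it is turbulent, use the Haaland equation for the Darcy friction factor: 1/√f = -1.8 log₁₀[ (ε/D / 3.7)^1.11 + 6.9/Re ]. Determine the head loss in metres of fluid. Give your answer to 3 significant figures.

h_f ≈ 0.596 m

Reynolds number Re = ρVD/μ = 882 · 0.661 · 0.554 / 0.193 = 1673.
Re < 2300 → laminar flow, so f = 64/Re = 64/1673 = 0.03824 (the turbulent correlation is not needed).
Total minor-loss coefficient ΣK = 1·0.28 + 3·6.9 + 1·1.8 = 22.8.
ΔP = [f·L/D + ΣK]·(ρV²/2) = [0.03824·58/0.554 + 22.8]·(882·0.661²/2) = [4.004 + 22.8]·192.7 = 5161 Pa.
Head loss h_f = ΔP/(ρg) = 5161/(882·9.81) = 0.596 m.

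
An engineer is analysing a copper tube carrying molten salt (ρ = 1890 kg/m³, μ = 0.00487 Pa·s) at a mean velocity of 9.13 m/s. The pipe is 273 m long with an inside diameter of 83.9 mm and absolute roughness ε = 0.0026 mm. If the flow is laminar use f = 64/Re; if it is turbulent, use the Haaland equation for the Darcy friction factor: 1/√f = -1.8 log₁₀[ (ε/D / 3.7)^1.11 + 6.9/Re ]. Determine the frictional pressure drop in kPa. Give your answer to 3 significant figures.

ΔP ≈ 3750 kPa

Reynolds number Re = ρVD/μ = 1890 · 9.13 · 0.0839 / 0.00487 = 2.973e+05.
Re > 4000 → turbulent. Relative roughness ε/D = 2.6e-06/0.0839 = 3.1e-05. Haaland: 1/√f = -1.8 log₁₀[(3.1e-05/3.7)^1.11 + 6.9/2.973e+05] = -1.8 log₁₀[2.31e-06 + 2.32e-05] = 8.267, so f = 0.01463.
Darcy-Weisbach: ΔP = f(L/D)(ρV²/2) = 0.01463·(273/0.0839)·(1890·9.13²/2) = 0.01463·3254·7.877e+04 = 3.75e+06 Pa.
ΔP = 3.75e+06 Pa = 3750 kPa.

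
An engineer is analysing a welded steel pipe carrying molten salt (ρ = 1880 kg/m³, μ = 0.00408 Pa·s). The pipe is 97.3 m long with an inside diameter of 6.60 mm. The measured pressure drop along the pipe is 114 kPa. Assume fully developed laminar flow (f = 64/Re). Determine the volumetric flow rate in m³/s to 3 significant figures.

For laminar flow, f = 64/Re with Re = ρVD/μ, so Darcy-Weisbach reduces to ΔP = 32μLV/D². Solving for V: V = ΔP·D²/(32μL) = 1.14e+05·(0.0066)²/(32·0.00408·97.3) = 0.3909 m/s.
Check: Re = ρVD/μ = 1880·0.3909·0.0066/0.00408 = 1189 < 2300, so the laminar assumption holds.
Q = V·A = 0.3909·(π/4·0.0066²) = 1.337e-05 m³/s = 1.34×10^-5 m³/s.

Q ≈ 1.34×10^-5 m³/s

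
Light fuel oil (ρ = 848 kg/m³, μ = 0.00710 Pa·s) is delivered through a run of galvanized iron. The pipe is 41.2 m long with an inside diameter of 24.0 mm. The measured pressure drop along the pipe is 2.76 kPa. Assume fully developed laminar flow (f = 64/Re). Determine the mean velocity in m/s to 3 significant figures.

V ≈ 0.170 m/s

For laminar flow, f = 64/Re with Re = ρVD/μ, so Darcy-Weisbach reduces to ΔP = 32μLV/D². Solving for V: V = ΔP·D²/(32μL) = 2760·(0.024)²/(32·0.0071·41.2) = 0.1698 m/s.
Check: Re = ρVD/μ = 848·0.1698·0.024/0.0071 = 486.8 < 2300, so the laminar assumption holds.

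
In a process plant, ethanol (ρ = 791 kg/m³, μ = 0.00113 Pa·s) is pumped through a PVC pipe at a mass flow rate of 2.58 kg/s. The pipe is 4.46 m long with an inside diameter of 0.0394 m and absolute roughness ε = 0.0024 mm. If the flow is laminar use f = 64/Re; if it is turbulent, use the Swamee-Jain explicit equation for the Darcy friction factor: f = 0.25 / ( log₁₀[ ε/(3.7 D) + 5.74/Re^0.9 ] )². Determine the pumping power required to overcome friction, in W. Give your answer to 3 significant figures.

A = πD²/4 = π(0.0394)²/4 = 0.001219 m²; mean velocity V = ṁ/(ρA) = 2.58/(791 · 0.001219) = 2.675 m/s.
Reynolds number Re = ρVD/μ = 791 · 2.675 · 0.0394 / 0.00113 = 7.378e+04.
Re > 4000 → turbulent. Relative roughness ε/D = 2.4e-06/0.0394 = 6.09e-05. Swamee-Jain: f = 0.25/(log₁₀[6.09e-05/3.7 + 5.74/7.378e+04^0.9])² = 0.25/(log₁₀[1.65e-05 + 0.000239])² = 0.25/(-3.593)² = 0.01936.
Darcy-Weisbach: ΔP = f(L/D)(ρV²/2) = 0.01936·(4.46/0.0394)·(791·2.675²/2) = 0.01936·113.2·2831 = 6204 Pa.
Q = ṁ/ρ = 2.58/791 = 0.003262 m³/s.
Pumping power P = QΔP = 0.003262·6204 = 20.24 W = 20.2 W.

P ≈ 20.2 W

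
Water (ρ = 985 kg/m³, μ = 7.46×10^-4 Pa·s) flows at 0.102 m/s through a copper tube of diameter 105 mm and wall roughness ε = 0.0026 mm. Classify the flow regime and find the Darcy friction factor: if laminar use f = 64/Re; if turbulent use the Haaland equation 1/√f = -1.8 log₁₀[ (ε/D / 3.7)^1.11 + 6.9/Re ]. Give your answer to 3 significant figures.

f ≈ 0.0282

Re = ρVD/μ = 985·0.102·0.105/0.000746 = 1.414e+04.
Re > 4000 → turbulent. ε/D = 2.6e-06/0.105 = 2.48e-05; Haaland: 1/√f = -1.8 log₁₀[1.8e-06 + 0.000488] = 5.958, so f = 0.02817.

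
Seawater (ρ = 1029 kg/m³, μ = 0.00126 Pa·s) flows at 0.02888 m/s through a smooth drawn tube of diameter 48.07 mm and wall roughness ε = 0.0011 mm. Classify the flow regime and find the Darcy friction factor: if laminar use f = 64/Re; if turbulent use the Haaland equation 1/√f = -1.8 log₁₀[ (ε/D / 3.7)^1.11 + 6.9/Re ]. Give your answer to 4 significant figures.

Re = ρVD/μ = 1029·0.02888·0.04807/0.00126 = 1134.
Re < 2300 → laminar, so f = 64/Re = 0.05645 (roughness is irrelevant in laminar flow).

f ≈ 0.05645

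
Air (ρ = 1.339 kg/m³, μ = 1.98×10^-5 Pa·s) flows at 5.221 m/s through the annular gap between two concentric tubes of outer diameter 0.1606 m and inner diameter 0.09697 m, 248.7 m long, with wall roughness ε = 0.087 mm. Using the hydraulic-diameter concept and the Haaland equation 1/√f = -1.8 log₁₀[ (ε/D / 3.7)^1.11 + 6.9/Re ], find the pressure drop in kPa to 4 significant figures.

ΔP ≈ 1.979 kPa

Hydraulic diameter D_h = 4A/P = D_o - D_i = 0.1606 - 0.09697 = 0.06363 m.
Re = ρVD_h/μ = 1.339·5.221·0.06363/1.98e-05 = 2.247e+04.
ε/D_h = 8.7e-05/0.06363 = 0.00137; Haaland gives 1/√f = -1.8 log₁₀[0.000155+0.000307] = 6.004, so f = 0.02774.
ΔP = f(L/D_h)(ρV²/2) = 0.02774·248.7/0.06363·18.25 = 1979 Pa.
ΔP = 1.979 kPa.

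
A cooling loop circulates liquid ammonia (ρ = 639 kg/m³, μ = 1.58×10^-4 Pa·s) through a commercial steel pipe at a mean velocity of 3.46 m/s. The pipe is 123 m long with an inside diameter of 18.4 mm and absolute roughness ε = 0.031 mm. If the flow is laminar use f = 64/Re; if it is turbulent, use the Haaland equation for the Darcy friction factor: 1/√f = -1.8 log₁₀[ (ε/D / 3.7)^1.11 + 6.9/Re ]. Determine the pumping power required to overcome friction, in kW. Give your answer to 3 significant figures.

P ≈ 0.544 kW

Reynolds number Re = ρVD/μ = 639 · 3.46 · 0.0184 / 0.000158 = 2.575e+05.
Re > 4000 → turbulent. Relative roughness ε/D = 3.1e-05/0.0184 = 0.00168. Haaland: 1/√f = -1.8 log₁₀[(0.00168/3.7)^1.11 + 6.9/2.575e+05] = -1.8 log₁₀[0.000195 + 2.68e-05] = 6.576, so f = 0.02312.
Darcy-Weisbach: ΔP = f(L/D)(ρV²/2) = 0.02312·(123/0.0184)·(639·3.46²/2) = 0.02312·6685·3825 = 5.912e+05 Pa.
Q = V·A = 3.46·0.0002659 = 0.00092 m³/s.
Pumping power P = QΔP = 0.00092·5.912e+05 = 544.0 W = 0.544 kW.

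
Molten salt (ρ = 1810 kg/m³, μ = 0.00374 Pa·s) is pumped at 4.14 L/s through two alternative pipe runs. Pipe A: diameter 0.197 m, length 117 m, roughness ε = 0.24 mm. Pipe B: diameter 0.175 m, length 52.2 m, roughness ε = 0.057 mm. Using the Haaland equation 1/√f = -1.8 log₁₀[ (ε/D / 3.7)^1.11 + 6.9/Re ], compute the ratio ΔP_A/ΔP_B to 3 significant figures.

ΔP_A/ΔP_B ≈ 1.34

Pipe A: V = Q/A = 0.00414/0.03048 = 0.1358 m/s; Re = 1.295e+04; ε/D = 0.00122; Haaland → f = 0.03063; ΔP_A = f(L/D)(ρV²/2) = 303.7 Pa.
Pipe B: V = Q/A = 0.00414/0.02405 = 0.1721 m/s; Re = 1.458e+04; ε/D = 0.000326; Haaland → f = 0.0284; ΔP_B = f(L/D)(ρV²/2) = 227.1 Pa.
ΔP_A/ΔP_B = 303.7/227.1 = 1.34.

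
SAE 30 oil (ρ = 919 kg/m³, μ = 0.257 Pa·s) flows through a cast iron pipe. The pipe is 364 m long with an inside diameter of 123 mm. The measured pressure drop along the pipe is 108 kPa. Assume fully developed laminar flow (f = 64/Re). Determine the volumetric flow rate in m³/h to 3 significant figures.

Q ≈ 23.3 m³/h

For laminar flow, f = 64/Re with Re = ρVD/μ, so Darcy-Weisbach reduces to ΔP = 32μLV/D². Solving for V: V = ΔP·D²/(32μL) = 1.08e+05·(0.123)²/(32·0.257·364) = 0.5458 m/s.
Check: Re = ρVD/μ = 919·0.5458·0.123/0.257 = 240.1 < 2300, so the laminar assumption holds.
Q = V·A = 0.5458·(π/4·0.123²) = 0.006486 m³/s = 23.3 m³/h.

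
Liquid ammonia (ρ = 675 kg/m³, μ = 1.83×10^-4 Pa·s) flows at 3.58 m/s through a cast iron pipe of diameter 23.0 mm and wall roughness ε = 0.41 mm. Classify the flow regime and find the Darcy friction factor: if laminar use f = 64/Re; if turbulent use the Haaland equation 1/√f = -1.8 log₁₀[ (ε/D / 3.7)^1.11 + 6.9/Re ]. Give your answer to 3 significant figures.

Re = ρVD/μ = 675·3.58·0.023/0.000183 = 3.037e+05.
Re > 4000 → turbulent. ε/D = 0.00041/0.023 = 0.0178; Haaland: 1/√f = -1.8 log₁₀[0.00268 + 2.27e-05] = 4.623, so f = 0.04679.

f ≈ 0.0468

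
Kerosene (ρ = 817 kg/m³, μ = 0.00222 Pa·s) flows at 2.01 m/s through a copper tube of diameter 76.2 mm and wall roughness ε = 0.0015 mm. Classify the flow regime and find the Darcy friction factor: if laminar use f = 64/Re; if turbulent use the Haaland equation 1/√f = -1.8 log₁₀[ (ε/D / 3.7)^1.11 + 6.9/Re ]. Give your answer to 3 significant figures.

Re = ρVD/μ = 817·2.01·0.0762/0.00222 = 5.637e+04.
Re > 4000 → turbulent. ε/D = 1.5e-06/0.0762 = 1.97e-05; Haaland: 1/√f = -1.8 log₁₀[1.4e-06 + 0.000122] = 7.033, so f = 0.02022.

f ≈ 0.0202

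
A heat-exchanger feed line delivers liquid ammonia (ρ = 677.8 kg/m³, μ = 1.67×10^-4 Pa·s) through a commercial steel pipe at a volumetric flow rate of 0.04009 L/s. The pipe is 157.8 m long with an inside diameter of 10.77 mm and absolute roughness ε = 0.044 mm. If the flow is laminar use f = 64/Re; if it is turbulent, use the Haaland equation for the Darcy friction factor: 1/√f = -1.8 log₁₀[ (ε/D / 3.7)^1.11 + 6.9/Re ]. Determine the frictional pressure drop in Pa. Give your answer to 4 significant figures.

ΔP ≈ 31800 Pa

Q = 0.04009 L/s = 0.04009/1000 = 4.009e-05 m³/s.
Cross-sectional area A = πD²/4 = π(0.01077)²/4 = 9.11e-05 m²; mean velocity V = Q/A = 4.009e-05/9.11e-05 = 0.4401 m/s.
Reynolds number Re = ρVD/μ = 677.8 · 0.4401 · 0.01077 / 0.000167 = 1.924e+04.
Re > 4000 → turbulent. Relative roughness ε/D = 4.4e-05/0.01077 = 0.00409. Haaland: 1/√f = -1.8 log₁₀[(0.00409/3.7)^1.11 + 6.9/1.924e+04] = -1.8 log₁₀[0.000522 + 0.000359] = 5.499, so f = 0.03307.
Darcy-Weisbach: ΔP = f(L/D)(ρV²/2) = 0.03307·(157.8/0.01077)·(677.8·0.4401²/2) = 0.03307·1.465e+04·65.63 = 3.18e+04 Pa.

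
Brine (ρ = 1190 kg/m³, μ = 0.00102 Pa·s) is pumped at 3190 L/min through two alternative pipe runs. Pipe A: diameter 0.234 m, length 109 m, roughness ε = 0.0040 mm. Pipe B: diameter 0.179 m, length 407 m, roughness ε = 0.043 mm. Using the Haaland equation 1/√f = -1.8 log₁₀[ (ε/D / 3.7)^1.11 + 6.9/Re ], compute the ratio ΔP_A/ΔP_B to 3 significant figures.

ΔP_A/ΔP_B ≈ 0.0629

Pipe A: V = Q/A = 0.05317/0.04301 = 1.236 m/s; Re = 3.375e+05; ε/D = 1.71e-05; Haaland → f = 0.01418; ΔP_A = f(L/D)(ρV²/2) = 6008 Pa.
Pipe B: V = Q/A = 0.05317/0.02516 = 2.113 m/s; Re = 4.412e+05; ε/D = 0.00024; Haaland → f = 0.01581; ΔP_B = f(L/D)(ρV²/2) = 9.545e+04 Pa.
ΔP_A/ΔP_B = 6008/9.545e+04 = 0.0629.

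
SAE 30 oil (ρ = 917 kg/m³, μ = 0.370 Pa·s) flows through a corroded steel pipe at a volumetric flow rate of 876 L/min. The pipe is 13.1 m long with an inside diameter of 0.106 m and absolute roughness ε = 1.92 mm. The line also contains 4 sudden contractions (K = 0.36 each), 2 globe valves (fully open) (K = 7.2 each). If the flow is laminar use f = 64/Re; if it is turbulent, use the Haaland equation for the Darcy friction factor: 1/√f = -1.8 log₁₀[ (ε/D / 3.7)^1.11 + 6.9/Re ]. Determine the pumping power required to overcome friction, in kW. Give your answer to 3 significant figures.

P ≈ 0.624 kW

Q = 876 L/min = 876/60000 = 0.0146 m³/s.
Cross-sectional area A = πD²/4 = π(0.106)²/4 = 0.008825 m²; mean velocity V = Q/A = 0.0146/0.008825 = 1.654 m/s.
Reynolds number Re = ρVD/μ = 917 · 1.654 · 0.106 / 0.37 = 434.6.
Re < 2300 → laminar flow, so f = 64/Re = 64/434.6 = 0.1472 (the turbulent correlation is not needed).
Total minor-loss coefficient ΣK = 4·0.36 + 2·7.2 = 15.8.
ΔP = [f·L/D + ΣK]·(ρV²/2) = [0.1472·13.1/0.106 + 15.8]·(917·1.654²/2) = [18.2 + 15.8]·1255 = 4.272e+04 Pa.
Pumping power P = QΔP = 0.0146·4.272e+04 = 623.7 W = 0.624 kW.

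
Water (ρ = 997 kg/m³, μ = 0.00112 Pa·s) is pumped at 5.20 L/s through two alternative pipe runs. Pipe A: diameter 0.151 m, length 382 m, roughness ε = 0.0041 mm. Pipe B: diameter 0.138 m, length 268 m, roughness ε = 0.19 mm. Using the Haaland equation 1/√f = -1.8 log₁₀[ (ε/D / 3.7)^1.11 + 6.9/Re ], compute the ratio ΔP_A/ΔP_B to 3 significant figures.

Pipe A: V = Q/A = 0.0052/0.01791 = 0.2904 m/s; Re = 3.903e+04; ε/D = 2.72e-05; Haaland → f = 0.02198; ΔP_A = f(L/D)(ρV²/2) = 2337 Pa.
Pipe B: V = Q/A = 0.0052/0.01496 = 0.3477 m/s; Re = 4.271e+04; ε/D = 0.00138; Haaland → f = 0.02522; ΔP_B = f(L/D)(ρV²/2) = 2952 Pa.
ΔP_A/ΔP_B = 2337/2952 = 0.792.

ΔP_A/ΔP_B ≈ 0.792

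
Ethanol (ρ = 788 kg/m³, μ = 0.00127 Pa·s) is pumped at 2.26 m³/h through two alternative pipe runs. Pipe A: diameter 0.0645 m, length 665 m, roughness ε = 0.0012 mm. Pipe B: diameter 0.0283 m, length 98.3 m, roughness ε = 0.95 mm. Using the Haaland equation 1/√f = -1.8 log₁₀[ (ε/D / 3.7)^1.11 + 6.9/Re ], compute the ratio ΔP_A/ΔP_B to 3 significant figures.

ΔP_A/ΔP_B ≈ 0.0593

Pipe A: V = Q/A = 0.0006278/0.003267 = 0.1921 m/s; Re = 7689; ε/D = 1.86e-05; Haaland → f = 0.03326; ΔP_A = f(L/D)(ρV²/2) = 4987 Pa.
Pipe B: V = Q/A = 0.0006278/0.000629 = 0.998 m/s; Re = 1.752e+04; ε/D = 0.0336; Haaland → f = 0.06171; ΔP_B = f(L/D)(ρV²/2) = 8.412e+04 Pa.
ΔP_A/ΔP_B = 4987/8.412e+04 = 0.0593.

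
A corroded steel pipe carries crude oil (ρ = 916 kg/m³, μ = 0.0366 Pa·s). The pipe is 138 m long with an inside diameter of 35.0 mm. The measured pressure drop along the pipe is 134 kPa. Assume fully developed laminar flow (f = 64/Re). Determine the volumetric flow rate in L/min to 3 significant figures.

For laminar flow, f = 64/Re with Re = ρVD/μ, so Darcy-Weisbach reduces to ΔP = 32μLV/D². Solving for V: V = ΔP·D²/(32μL) = 1.34e+05·(0.035)²/(32·0.0366·138) = 1.016 m/s.
Check: Re = ρVD/μ = 916·1.016·0.035/0.0366 = 889.6 < 2300, so the laminar assumption holds.
Q = V·A = 1.016·(π/4·0.035²) = 0.0009771 m³/s = 58.6 L/min.

Q ≈ 58.6 L/min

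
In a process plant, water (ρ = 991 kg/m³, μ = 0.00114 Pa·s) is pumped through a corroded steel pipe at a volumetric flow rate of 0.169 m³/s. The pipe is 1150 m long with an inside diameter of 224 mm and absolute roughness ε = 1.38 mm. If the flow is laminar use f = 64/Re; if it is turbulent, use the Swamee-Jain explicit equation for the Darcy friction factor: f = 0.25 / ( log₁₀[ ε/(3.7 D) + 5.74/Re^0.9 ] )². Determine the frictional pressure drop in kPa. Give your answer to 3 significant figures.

Cross-sectional area A = πD²/4 = π(0.224)²/4 = 0.03941 m²; mean velocity V = Q/A = 0.169/0.03941 = 4.288 m/s.
Reynolds number Re = ρVD/μ = 991 · 4.288 · 0.224 / 0.00114 = 8.351e+05.
Re > 4000 → turbulent. Relative roughness ε/D = 0.00138/0.224 = 0.00616. Swamee-Jain: f = 0.25/(log₁₀[0.00616/3.7 + 5.74/8.351e+05^0.9])² = 0.25/(log₁₀[0.00167 + 2.69e-05])² = 0.25/(-2.772)² = 0.03254.
Darcy-Weisbach: ΔP = f(L/D)(ρV²/2) = 0.03254·(1150/0.224)·(991·4.288²/2) = 0.03254·5134·9113 = 1.523e+06 Pa.
ΔP = 1.523e+06 Pa = 1520 kPa.

ΔP ≈ 1520 kPa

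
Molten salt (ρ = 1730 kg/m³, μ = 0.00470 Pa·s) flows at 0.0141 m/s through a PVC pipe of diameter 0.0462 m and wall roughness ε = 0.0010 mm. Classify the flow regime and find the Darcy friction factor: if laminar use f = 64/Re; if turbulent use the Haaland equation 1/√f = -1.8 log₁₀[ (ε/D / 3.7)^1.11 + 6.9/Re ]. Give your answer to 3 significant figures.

Re = ρVD/μ = 1730·0.0141·0.0462/0.0047 = 239.8.
Re < 2300 → laminar, so f = 64/Re = 0.2669 (roughness is irrelevant in laminar flow).

f ≈ 0.267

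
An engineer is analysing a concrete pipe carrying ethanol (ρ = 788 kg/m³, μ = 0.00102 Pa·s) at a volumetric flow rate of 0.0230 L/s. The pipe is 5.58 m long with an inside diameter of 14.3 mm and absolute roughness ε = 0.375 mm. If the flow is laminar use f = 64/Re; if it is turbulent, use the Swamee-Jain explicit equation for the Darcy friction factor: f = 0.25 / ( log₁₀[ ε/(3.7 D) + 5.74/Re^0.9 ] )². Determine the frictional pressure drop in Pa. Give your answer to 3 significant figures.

Q = 0.0230 L/s = 0.0230/1000 = 2.3e-05 m³/s.
Cross-sectional area A = πD²/4 = π(0.0143)²/4 = 0.0001606 m²; mean velocity V = Q/A = 2.3e-05/0.0001606 = 0.1432 m/s.
Reynolds number Re = ρVD/μ = 788 · 0.1432 · 0.0143 / 0.00102 = 1582.
Re < 2300 → laminar flow, so f = 64/Re = 64/1582 = 0.04045 (the turbulent correlation is not needed).
Darcy-Weisbach: ΔP = f(L/D)(ρV²/2) = 0.04045·(5.58/0.0143)·(788·0.1432²/2) = 0.04045·390.2·8.08 = 127.5 Pa.

ΔP ≈ 128 Pa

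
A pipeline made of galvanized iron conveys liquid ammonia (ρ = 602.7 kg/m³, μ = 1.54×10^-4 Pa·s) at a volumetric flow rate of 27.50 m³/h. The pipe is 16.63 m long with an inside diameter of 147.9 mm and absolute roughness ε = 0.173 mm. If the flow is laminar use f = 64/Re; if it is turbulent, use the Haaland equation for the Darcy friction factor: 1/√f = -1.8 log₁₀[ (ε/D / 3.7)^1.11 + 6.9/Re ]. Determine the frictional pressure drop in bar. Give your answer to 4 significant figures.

Q = 27.50 m³/h = 27.50/3600 = 0.007639 m³/s.
Cross-sectional area A = πD²/4 = π(0.1479)²/4 = 0.01718 m²; mean velocity V = Q/A = 0.007639/0.01718 = 0.4446 m/s.
Reynolds number Re = ρVD/μ = 602.7 · 0.4446 · 0.1479 / 0.000154 = 2.574e+05.
Re > 4000 → turbulent. Relative roughness ε/D = 0.000173/0.1479 = 0.00117. Haaland: 1/√f = -1.8 log₁₀[(0.00117/3.7)^1.11 + 6.9/2.574e+05] = -1.8 log₁₀[0.00013 + 2.68e-05] = 6.847, so f = 0.02133.
Darcy-Weisbach: ΔP = f(L/D)(ρV²/2) = 0.02133·(16.63/0.1479)·(602.7·0.4446²/2) = 0.02133·112.4·59.58 = 142.9 Pa.
ΔP = 142.9 Pa = 0.001429 bar.

ΔP ≈ 0.001429 bar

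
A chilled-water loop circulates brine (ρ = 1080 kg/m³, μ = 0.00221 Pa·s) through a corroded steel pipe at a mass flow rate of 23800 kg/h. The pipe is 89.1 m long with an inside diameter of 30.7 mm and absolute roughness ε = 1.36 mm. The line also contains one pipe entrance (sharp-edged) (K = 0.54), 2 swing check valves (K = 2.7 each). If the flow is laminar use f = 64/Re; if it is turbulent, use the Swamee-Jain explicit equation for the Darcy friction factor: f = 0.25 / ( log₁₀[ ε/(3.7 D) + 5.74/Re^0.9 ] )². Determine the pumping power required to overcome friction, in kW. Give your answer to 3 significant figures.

ṁ = 23800 kg/h = 23800/3600 = 6.611 kg/s.
A = πD²/4 = π(0.0307)²/4 = 0.0007402 m²; mean velocity V = ṁ/(ρA) = 6.611/(1080 · 0.0007402) = 8.27 m/s.
Reynolds number Re = ρVD/μ = 1080 · 8.27 · 0.0307 / 0.00221 = 1.241e+05.
Re > 4000 → turbulent. Relative roughness ε/D = 0.00136/0.0307 = 0.0443. Swamee-Jain: f = 0.25/(log₁₀[0.0443/3.7 + 5.74/1.241e+05^0.9])² = 0.25/(log₁₀[0.012 + 0.000149])² = 0.25/(-1.916)² = 0.06807.
Total minor-loss coefficient ΣK = 1·0.54 + 2·2.7 = 5.94.
ΔP = [f·L/D + ΣK]·(ρV²/2) = [0.06807·89.1/0.0307 + 5.94]·(1080·8.27²/2) = [197.6 + 5.94]·3.693e+04 = 7.515e+06 Pa.
Q = ṁ/ρ = 6.611/1080 = 0.006121 m³/s.
Pumping power P = QΔP = 0.006121·7.515e+06 = 46000 W = 46.0 kW.

P ≈ 46.0 kW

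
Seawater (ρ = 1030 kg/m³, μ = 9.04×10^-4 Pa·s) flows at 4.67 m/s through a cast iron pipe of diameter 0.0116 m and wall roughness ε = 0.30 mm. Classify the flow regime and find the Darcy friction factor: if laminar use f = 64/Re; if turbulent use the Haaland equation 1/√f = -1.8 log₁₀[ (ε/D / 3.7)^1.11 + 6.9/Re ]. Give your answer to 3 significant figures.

f ≈ 0.0545

Re = ρVD/μ = 1030·4.67·0.0116/0.000904 = 6.172e+04.
Re > 4000 → turbulent. ε/D = 0.0003/0.0116 = 0.0259; Haaland: 1/√f = -1.8 log₁₀[0.00405 + 0.000112] = 4.285, so f = 0.05445.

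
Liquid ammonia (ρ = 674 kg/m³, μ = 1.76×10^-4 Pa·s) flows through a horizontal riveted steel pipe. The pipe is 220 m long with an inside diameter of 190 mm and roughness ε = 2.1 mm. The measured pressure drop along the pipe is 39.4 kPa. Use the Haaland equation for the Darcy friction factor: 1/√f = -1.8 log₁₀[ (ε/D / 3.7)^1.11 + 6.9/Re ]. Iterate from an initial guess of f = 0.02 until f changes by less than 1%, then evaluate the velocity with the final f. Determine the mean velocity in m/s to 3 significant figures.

Rearranging Darcy-Weisbach: V = √(2·ΔP·D/(f·L·ρ)). With ε/D = 0.0021/0.19 = 0.0111, iterate starting from f = 0.02:
  f = 0.02 → V = √(2·3.94e+04·0.19/(0.02·220·674)) = 2.247 m/s; Re = ρVD/μ = 1.635e+06; f → 0.03933
  f = 0.03933 → V = 1.602 m/s; Re = 1.166e+06; f → 0.03934
Converged (Δf/f < 1%). With the final f = 0.03934: V = √(2·3.94e+04·0.19/(0.03934·220·674)) = 1.602 m/s.

V ≈ 1.60 m/s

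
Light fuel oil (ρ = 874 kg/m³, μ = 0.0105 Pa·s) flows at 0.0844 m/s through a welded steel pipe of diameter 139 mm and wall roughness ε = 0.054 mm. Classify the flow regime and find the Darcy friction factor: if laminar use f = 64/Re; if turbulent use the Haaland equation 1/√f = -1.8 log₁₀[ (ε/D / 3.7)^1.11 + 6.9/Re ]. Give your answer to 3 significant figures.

Re = ρVD/μ = 874·0.0844·0.139/0.0105 = 976.5.
Re < 2300 → laminar, so f = 64/Re = 0.06554 (roughness is irrelevant in laminar flow).

f ≈ 0.0655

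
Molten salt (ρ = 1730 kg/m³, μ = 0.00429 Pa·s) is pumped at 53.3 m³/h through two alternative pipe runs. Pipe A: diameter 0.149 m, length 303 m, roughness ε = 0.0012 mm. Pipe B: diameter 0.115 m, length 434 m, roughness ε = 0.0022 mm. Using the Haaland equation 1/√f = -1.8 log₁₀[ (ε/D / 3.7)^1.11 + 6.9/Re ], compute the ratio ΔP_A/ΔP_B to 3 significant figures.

Pipe A: V = Q/A = 0.01481/0.01744 = 0.8491 m/s; Re = 5.102e+04; ε/D = 8.05e-06; Haaland → f = 0.02064; ΔP_A = f(L/D)(ρV²/2) = 2.617e+04 Pa.
Pipe B: V = Q/A = 0.01481/0.01039 = 1.425 m/s; Re = 6.61e+04; ε/D = 1.91e-05; Haaland → f = 0.01953; ΔP_B = f(L/D)(ρV²/2) = 1.295e+05 Pa.
ΔP_A/ΔP_B = 2.617e+04/1.295e+05 = 0.202.

ΔP_A/ΔP_B ≈ 0.202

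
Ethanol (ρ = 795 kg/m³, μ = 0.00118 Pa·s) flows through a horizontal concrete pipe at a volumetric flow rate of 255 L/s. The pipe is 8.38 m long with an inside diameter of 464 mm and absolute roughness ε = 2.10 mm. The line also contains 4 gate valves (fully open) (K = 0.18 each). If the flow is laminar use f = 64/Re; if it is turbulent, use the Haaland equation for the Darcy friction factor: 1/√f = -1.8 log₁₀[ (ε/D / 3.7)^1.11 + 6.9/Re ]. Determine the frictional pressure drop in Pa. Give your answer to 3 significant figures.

Q = 255 L/s = 255/1000 = 0.255 m³/s.
Cross-sectional area A = πD²/4 = π(0.464)²/4 = 0.1691 m²; mean velocity V = Q/A = 0.255/0.1691 = 1.508 m/s.
Reynolds number Re = ρVD/μ = 795 · 1.508 · 0.464 / 0.00118 = 4.714e+05.
Re > 4000 → turbulent. Relative roughness ε/D = 0.0021/0.464 = 0.00453. Haaland: 1/√f = -1.8 log₁₀[(0.00453/3.7)^1.11 + 6.9/4.714e+05] = -1.8 log₁₀[0.000585 + 1.46e-05] = 5.8, so f = 0.02973.
Total minor-loss coefficient ΣK = 4·0.18 = 0.72.
ΔP = [f·L/D + ΣK]·(ρV²/2) = [0.02973·8.38/0.464 + 0.72]·(795·1.508²/2) = [0.5369 + 0.72]·904 = 1136 Pa.

ΔP ≈ 1140 Pa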